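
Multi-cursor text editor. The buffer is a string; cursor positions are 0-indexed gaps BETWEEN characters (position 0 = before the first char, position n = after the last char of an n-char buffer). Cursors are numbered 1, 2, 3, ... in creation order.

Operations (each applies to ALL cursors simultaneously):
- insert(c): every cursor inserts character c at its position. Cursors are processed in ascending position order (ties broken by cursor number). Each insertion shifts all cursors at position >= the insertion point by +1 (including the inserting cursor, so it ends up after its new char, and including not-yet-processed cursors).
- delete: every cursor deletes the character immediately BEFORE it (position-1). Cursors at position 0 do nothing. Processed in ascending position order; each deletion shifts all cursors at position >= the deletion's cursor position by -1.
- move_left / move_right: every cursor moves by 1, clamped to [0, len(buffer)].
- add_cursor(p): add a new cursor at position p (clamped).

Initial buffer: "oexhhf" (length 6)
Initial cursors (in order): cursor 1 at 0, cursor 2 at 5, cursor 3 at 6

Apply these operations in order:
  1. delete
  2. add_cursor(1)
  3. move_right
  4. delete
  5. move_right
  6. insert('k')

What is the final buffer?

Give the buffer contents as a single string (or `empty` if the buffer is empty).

After op 1 (delete): buffer="oexh" (len 4), cursors c1@0 c2@4 c3@4, authorship ....
After op 2 (add_cursor(1)): buffer="oexh" (len 4), cursors c1@0 c4@1 c2@4 c3@4, authorship ....
After op 3 (move_right): buffer="oexh" (len 4), cursors c1@1 c4@2 c2@4 c3@4, authorship ....
After op 4 (delete): buffer="" (len 0), cursors c1@0 c2@0 c3@0 c4@0, authorship 
After op 5 (move_right): buffer="" (len 0), cursors c1@0 c2@0 c3@0 c4@0, authorship 
After op 6 (insert('k')): buffer="kkkk" (len 4), cursors c1@4 c2@4 c3@4 c4@4, authorship 1234

Answer: kkkk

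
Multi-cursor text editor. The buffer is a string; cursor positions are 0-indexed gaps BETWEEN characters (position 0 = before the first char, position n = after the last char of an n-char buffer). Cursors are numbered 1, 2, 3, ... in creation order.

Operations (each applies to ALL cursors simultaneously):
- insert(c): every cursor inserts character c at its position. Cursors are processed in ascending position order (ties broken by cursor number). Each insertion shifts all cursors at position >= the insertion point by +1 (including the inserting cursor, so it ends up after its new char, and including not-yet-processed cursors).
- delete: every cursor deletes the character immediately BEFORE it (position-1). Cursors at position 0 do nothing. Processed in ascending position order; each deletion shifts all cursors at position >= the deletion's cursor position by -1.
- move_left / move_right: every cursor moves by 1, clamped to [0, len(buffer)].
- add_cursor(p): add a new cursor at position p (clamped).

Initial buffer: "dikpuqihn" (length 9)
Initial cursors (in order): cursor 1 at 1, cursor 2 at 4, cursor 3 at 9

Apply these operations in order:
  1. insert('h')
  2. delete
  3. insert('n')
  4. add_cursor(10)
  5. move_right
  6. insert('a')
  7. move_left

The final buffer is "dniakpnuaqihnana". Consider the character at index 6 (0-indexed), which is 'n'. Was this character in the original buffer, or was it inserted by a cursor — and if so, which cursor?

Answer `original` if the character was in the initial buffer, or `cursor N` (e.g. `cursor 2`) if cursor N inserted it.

After op 1 (insert('h')): buffer="dhikphuqihnh" (len 12), cursors c1@2 c2@6 c3@12, authorship .1...2.....3
After op 2 (delete): buffer="dikpuqihn" (len 9), cursors c1@1 c2@4 c3@9, authorship .........
After op 3 (insert('n')): buffer="dnikpnuqihnn" (len 12), cursors c1@2 c2@6 c3@12, authorship .1...2.....3
After op 4 (add_cursor(10)): buffer="dnikpnuqihnn" (len 12), cursors c1@2 c2@6 c4@10 c3@12, authorship .1...2.....3
After op 5 (move_right): buffer="dnikpnuqihnn" (len 12), cursors c1@3 c2@7 c4@11 c3@12, authorship .1...2.....3
After op 6 (insert('a')): buffer="dniakpnuaqihnana" (len 16), cursors c1@4 c2@9 c4@14 c3@16, authorship .1.1..2.2....433
After op 7 (move_left): buffer="dniakpnuaqihnana" (len 16), cursors c1@3 c2@8 c4@13 c3@15, authorship .1.1..2.2....433
Authorship (.=original, N=cursor N): . 1 . 1 . . 2 . 2 . . . . 4 3 3
Index 6: author = 2

Answer: cursor 2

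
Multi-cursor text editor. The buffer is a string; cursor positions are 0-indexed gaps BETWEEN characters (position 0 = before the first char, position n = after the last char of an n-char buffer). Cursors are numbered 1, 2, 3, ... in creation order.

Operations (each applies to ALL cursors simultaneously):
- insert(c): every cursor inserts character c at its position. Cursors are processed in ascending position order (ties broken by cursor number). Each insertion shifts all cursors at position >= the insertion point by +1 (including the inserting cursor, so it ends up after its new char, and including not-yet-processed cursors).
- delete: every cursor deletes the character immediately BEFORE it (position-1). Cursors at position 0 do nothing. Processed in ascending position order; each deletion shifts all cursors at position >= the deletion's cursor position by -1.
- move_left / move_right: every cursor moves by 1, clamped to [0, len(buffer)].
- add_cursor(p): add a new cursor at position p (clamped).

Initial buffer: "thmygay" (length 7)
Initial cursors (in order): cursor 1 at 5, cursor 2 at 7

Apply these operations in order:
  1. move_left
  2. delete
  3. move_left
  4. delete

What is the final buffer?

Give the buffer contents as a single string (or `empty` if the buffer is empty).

After op 1 (move_left): buffer="thmygay" (len 7), cursors c1@4 c2@6, authorship .......
After op 2 (delete): buffer="thmgy" (len 5), cursors c1@3 c2@4, authorship .....
After op 3 (move_left): buffer="thmgy" (len 5), cursors c1@2 c2@3, authorship .....
After op 4 (delete): buffer="tgy" (len 3), cursors c1@1 c2@1, authorship ...

Answer: tgy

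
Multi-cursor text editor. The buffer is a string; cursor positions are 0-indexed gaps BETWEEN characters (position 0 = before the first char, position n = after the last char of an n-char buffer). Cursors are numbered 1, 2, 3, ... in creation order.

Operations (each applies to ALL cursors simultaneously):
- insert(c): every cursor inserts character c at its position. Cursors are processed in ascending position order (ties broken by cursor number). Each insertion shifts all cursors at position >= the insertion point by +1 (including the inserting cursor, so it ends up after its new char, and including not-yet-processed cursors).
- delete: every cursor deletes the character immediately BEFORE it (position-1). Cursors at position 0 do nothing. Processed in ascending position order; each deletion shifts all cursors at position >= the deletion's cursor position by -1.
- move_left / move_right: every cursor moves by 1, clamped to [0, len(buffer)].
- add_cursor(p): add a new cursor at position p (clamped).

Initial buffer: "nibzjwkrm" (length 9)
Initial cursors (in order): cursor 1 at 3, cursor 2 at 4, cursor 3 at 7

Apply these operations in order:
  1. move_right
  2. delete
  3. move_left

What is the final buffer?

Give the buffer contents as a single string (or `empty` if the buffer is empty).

After op 1 (move_right): buffer="nibzjwkrm" (len 9), cursors c1@4 c2@5 c3@8, authorship .........
After op 2 (delete): buffer="nibwkm" (len 6), cursors c1@3 c2@3 c3@5, authorship ......
After op 3 (move_left): buffer="nibwkm" (len 6), cursors c1@2 c2@2 c3@4, authorship ......

Answer: nibwkm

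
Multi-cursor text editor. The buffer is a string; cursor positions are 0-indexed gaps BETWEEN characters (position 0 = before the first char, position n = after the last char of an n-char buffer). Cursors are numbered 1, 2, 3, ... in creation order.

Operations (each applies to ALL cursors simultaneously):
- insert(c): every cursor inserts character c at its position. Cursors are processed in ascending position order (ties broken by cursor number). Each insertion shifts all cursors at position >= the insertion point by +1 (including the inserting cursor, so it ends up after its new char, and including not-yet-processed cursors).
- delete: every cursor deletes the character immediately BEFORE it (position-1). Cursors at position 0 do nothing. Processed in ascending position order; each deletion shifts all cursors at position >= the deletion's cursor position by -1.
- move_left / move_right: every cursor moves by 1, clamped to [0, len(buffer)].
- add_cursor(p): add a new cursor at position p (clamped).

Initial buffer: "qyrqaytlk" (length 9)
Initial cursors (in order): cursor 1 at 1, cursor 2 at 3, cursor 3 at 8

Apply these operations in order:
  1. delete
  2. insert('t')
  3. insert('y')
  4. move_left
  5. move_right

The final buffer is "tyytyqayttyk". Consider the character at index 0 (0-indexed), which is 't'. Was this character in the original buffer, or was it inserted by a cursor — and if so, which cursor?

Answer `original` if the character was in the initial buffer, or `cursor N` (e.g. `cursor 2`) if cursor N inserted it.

After op 1 (delete): buffer="yqaytk" (len 6), cursors c1@0 c2@1 c3@5, authorship ......
After op 2 (insert('t')): buffer="tytqayttk" (len 9), cursors c1@1 c2@3 c3@8, authorship 1.2....3.
After op 3 (insert('y')): buffer="tyytyqayttyk" (len 12), cursors c1@2 c2@5 c3@11, authorship 11.22....33.
After op 4 (move_left): buffer="tyytyqayttyk" (len 12), cursors c1@1 c2@4 c3@10, authorship 11.22....33.
After op 5 (move_right): buffer="tyytyqayttyk" (len 12), cursors c1@2 c2@5 c3@11, authorship 11.22....33.
Authorship (.=original, N=cursor N): 1 1 . 2 2 . . . . 3 3 .
Index 0: author = 1

Answer: cursor 1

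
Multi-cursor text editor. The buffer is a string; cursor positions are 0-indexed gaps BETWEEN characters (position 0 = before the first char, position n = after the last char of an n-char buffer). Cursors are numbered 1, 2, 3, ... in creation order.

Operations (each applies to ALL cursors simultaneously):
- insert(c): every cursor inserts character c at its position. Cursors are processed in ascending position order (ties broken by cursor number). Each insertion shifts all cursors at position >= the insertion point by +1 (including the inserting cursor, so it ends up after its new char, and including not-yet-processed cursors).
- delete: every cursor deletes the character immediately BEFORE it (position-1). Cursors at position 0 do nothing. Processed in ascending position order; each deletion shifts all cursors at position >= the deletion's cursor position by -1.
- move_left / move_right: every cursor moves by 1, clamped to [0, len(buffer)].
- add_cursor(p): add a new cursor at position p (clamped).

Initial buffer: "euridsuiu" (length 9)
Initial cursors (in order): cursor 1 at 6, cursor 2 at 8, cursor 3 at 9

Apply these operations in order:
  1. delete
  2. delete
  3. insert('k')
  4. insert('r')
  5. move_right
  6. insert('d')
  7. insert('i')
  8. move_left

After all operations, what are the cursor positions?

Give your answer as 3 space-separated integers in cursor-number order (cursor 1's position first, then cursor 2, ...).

Answer: 14 14 14

Derivation:
After op 1 (delete): buffer="euridu" (len 6), cursors c1@5 c2@6 c3@6, authorship ......
After op 2 (delete): buffer="eur" (len 3), cursors c1@3 c2@3 c3@3, authorship ...
After op 3 (insert('k')): buffer="eurkkk" (len 6), cursors c1@6 c2@6 c3@6, authorship ...123
After op 4 (insert('r')): buffer="eurkkkrrr" (len 9), cursors c1@9 c2@9 c3@9, authorship ...123123
After op 5 (move_right): buffer="eurkkkrrr" (len 9), cursors c1@9 c2@9 c3@9, authorship ...123123
After op 6 (insert('d')): buffer="eurkkkrrrddd" (len 12), cursors c1@12 c2@12 c3@12, authorship ...123123123
After op 7 (insert('i')): buffer="eurkkkrrrdddiii" (len 15), cursors c1@15 c2@15 c3@15, authorship ...123123123123
After op 8 (move_left): buffer="eurkkkrrrdddiii" (len 15), cursors c1@14 c2@14 c3@14, authorship ...123123123123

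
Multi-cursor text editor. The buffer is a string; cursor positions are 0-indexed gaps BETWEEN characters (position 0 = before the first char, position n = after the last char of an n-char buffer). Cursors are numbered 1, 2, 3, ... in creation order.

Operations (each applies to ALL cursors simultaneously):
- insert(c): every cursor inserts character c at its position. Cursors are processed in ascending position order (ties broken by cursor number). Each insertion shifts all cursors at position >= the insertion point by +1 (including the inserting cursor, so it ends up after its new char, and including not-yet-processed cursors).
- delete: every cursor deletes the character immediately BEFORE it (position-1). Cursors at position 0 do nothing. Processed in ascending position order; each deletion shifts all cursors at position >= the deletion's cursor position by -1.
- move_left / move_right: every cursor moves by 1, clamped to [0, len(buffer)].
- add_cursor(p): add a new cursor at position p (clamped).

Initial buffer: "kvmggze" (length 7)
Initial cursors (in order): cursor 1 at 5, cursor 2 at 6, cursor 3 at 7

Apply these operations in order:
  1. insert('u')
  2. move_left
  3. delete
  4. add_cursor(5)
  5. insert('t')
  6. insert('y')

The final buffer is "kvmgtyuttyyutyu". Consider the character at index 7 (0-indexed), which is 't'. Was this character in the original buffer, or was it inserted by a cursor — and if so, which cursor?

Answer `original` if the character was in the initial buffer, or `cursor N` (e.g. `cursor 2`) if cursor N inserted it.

Answer: cursor 2

Derivation:
After op 1 (insert('u')): buffer="kvmgguzueu" (len 10), cursors c1@6 c2@8 c3@10, authorship .....1.2.3
After op 2 (move_left): buffer="kvmgguzueu" (len 10), cursors c1@5 c2@7 c3@9, authorship .....1.2.3
After op 3 (delete): buffer="kvmguuu" (len 7), cursors c1@4 c2@5 c3@6, authorship ....123
After op 4 (add_cursor(5)): buffer="kvmguuu" (len 7), cursors c1@4 c2@5 c4@5 c3@6, authorship ....123
After op 5 (insert('t')): buffer="kvmgtuttutu" (len 11), cursors c1@5 c2@8 c4@8 c3@10, authorship ....1124233
After op 6 (insert('y')): buffer="kvmgtyuttyyutyu" (len 15), cursors c1@6 c2@11 c4@11 c3@14, authorship ....11124242333
Authorship (.=original, N=cursor N): . . . . 1 1 1 2 4 2 4 2 3 3 3
Index 7: author = 2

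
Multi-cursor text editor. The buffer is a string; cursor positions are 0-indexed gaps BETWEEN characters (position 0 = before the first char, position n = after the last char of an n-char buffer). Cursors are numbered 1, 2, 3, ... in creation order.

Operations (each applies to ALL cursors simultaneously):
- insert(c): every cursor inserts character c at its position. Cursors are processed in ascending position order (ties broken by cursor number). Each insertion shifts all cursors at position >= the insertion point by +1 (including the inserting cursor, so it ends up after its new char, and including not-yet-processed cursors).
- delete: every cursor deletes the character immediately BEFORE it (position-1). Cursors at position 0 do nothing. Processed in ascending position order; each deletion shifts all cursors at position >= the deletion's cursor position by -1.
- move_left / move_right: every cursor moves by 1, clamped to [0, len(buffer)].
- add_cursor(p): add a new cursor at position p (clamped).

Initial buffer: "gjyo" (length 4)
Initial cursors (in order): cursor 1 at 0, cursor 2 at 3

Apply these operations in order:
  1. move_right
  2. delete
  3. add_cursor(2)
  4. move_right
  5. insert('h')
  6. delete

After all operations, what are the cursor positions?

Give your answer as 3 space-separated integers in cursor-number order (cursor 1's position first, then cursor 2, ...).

After op 1 (move_right): buffer="gjyo" (len 4), cursors c1@1 c2@4, authorship ....
After op 2 (delete): buffer="jy" (len 2), cursors c1@0 c2@2, authorship ..
After op 3 (add_cursor(2)): buffer="jy" (len 2), cursors c1@0 c2@2 c3@2, authorship ..
After op 4 (move_right): buffer="jy" (len 2), cursors c1@1 c2@2 c3@2, authorship ..
After op 5 (insert('h')): buffer="jhyhh" (len 5), cursors c1@2 c2@5 c3@5, authorship .1.23
After op 6 (delete): buffer="jy" (len 2), cursors c1@1 c2@2 c3@2, authorship ..

Answer: 1 2 2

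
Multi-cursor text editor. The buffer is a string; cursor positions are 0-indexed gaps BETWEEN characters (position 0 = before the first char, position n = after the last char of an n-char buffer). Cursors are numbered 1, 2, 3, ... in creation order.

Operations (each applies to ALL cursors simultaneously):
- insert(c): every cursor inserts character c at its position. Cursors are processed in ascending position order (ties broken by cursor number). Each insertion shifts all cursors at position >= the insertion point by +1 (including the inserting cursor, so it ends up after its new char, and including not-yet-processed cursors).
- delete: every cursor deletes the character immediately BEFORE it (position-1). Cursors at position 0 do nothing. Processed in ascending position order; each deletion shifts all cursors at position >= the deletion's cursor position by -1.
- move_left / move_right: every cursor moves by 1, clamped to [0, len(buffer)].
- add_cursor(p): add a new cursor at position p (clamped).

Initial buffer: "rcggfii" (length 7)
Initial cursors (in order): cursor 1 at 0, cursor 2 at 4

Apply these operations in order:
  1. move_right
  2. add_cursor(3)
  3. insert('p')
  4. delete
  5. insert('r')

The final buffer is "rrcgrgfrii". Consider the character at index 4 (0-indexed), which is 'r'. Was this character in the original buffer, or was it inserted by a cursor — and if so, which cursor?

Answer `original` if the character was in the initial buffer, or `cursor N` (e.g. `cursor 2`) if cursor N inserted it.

Answer: cursor 3

Derivation:
After op 1 (move_right): buffer="rcggfii" (len 7), cursors c1@1 c2@5, authorship .......
After op 2 (add_cursor(3)): buffer="rcggfii" (len 7), cursors c1@1 c3@3 c2@5, authorship .......
After op 3 (insert('p')): buffer="rpcgpgfpii" (len 10), cursors c1@2 c3@5 c2@8, authorship .1..3..2..
After op 4 (delete): buffer="rcggfii" (len 7), cursors c1@1 c3@3 c2@5, authorship .......
After op 5 (insert('r')): buffer="rrcgrgfrii" (len 10), cursors c1@2 c3@5 c2@8, authorship .1..3..2..
Authorship (.=original, N=cursor N): . 1 . . 3 . . 2 . .
Index 4: author = 3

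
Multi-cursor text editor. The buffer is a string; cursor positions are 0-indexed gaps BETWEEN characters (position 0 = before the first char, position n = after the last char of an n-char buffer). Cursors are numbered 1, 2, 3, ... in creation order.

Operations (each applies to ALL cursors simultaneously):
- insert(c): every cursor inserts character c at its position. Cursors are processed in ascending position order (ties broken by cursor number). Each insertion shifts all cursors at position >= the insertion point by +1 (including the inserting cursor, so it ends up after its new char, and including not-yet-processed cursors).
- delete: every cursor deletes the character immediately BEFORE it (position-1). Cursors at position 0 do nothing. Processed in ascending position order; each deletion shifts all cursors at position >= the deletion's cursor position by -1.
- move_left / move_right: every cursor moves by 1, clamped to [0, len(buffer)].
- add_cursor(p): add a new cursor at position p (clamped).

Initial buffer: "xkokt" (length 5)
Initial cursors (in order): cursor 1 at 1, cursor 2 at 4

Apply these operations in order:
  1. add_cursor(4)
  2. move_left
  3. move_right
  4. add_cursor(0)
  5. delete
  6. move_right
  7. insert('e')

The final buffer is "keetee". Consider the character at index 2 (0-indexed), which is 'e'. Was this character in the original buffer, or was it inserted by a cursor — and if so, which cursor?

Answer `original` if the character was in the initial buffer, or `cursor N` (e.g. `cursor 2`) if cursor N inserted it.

Answer: cursor 4

Derivation:
After op 1 (add_cursor(4)): buffer="xkokt" (len 5), cursors c1@1 c2@4 c3@4, authorship .....
After op 2 (move_left): buffer="xkokt" (len 5), cursors c1@0 c2@3 c3@3, authorship .....
After op 3 (move_right): buffer="xkokt" (len 5), cursors c1@1 c2@4 c3@4, authorship .....
After op 4 (add_cursor(0)): buffer="xkokt" (len 5), cursors c4@0 c1@1 c2@4 c3@4, authorship .....
After op 5 (delete): buffer="kt" (len 2), cursors c1@0 c4@0 c2@1 c3@1, authorship ..
After op 6 (move_right): buffer="kt" (len 2), cursors c1@1 c4@1 c2@2 c3@2, authorship ..
After op 7 (insert('e')): buffer="keetee" (len 6), cursors c1@3 c4@3 c2@6 c3@6, authorship .14.23
Authorship (.=original, N=cursor N): . 1 4 . 2 3
Index 2: author = 4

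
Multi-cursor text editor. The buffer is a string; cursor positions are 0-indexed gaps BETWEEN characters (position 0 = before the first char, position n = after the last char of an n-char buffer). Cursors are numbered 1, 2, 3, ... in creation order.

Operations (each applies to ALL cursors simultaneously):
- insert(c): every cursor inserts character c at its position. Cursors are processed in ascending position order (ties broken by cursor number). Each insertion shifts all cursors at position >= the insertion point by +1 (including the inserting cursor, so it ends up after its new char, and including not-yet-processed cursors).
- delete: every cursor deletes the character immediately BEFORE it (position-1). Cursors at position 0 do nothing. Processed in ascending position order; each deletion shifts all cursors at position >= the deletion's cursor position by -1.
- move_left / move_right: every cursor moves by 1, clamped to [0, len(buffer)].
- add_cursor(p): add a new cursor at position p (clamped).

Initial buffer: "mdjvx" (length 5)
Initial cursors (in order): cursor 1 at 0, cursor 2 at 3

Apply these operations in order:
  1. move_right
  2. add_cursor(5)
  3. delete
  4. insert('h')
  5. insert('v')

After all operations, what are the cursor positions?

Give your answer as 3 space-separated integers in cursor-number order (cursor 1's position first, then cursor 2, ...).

Answer: 2 8 8

Derivation:
After op 1 (move_right): buffer="mdjvx" (len 5), cursors c1@1 c2@4, authorship .....
After op 2 (add_cursor(5)): buffer="mdjvx" (len 5), cursors c1@1 c2@4 c3@5, authorship .....
After op 3 (delete): buffer="dj" (len 2), cursors c1@0 c2@2 c3@2, authorship ..
After op 4 (insert('h')): buffer="hdjhh" (len 5), cursors c1@1 c2@5 c3@5, authorship 1..23
After op 5 (insert('v')): buffer="hvdjhhvv" (len 8), cursors c1@2 c2@8 c3@8, authorship 11..2323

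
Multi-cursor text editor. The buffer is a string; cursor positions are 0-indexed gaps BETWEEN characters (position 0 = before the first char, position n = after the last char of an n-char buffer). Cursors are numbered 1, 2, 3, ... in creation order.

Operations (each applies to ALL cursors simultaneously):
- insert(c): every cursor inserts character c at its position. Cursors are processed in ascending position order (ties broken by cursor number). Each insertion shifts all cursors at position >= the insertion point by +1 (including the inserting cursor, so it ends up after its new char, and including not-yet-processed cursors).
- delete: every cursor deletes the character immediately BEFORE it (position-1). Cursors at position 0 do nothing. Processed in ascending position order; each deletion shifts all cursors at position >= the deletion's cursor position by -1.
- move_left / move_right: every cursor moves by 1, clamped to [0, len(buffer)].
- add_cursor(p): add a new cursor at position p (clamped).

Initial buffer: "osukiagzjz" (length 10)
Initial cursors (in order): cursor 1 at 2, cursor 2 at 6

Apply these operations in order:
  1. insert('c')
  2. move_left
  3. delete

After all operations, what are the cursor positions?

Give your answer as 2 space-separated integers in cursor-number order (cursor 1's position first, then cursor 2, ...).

After op 1 (insert('c')): buffer="oscukiacgzjz" (len 12), cursors c1@3 c2@8, authorship ..1....2....
After op 2 (move_left): buffer="oscukiacgzjz" (len 12), cursors c1@2 c2@7, authorship ..1....2....
After op 3 (delete): buffer="ocukicgzjz" (len 10), cursors c1@1 c2@5, authorship .1...2....

Answer: 1 5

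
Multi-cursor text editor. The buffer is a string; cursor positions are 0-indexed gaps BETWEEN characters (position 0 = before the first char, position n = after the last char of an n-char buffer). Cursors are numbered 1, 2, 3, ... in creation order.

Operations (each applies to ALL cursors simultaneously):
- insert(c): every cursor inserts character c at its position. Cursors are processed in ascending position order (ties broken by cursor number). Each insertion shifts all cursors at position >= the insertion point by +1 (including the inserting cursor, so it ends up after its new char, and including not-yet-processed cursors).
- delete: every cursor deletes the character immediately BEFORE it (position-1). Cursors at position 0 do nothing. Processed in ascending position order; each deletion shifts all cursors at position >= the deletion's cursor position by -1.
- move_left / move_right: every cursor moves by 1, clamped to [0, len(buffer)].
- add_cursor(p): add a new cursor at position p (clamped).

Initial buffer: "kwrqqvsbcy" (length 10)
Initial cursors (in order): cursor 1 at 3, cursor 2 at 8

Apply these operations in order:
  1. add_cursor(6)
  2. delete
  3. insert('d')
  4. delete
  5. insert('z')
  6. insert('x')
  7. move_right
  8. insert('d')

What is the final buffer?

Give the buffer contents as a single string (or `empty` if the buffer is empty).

Answer: kwzxqdqzxsdzxcdy

Derivation:
After op 1 (add_cursor(6)): buffer="kwrqqvsbcy" (len 10), cursors c1@3 c3@6 c2@8, authorship ..........
After op 2 (delete): buffer="kwqqscy" (len 7), cursors c1@2 c3@4 c2@5, authorship .......
After op 3 (insert('d')): buffer="kwdqqdsdcy" (len 10), cursors c1@3 c3@6 c2@8, authorship ..1..3.2..
After op 4 (delete): buffer="kwqqscy" (len 7), cursors c1@2 c3@4 c2@5, authorship .......
After op 5 (insert('z')): buffer="kwzqqzszcy" (len 10), cursors c1@3 c3@6 c2@8, authorship ..1..3.2..
After op 6 (insert('x')): buffer="kwzxqqzxszxcy" (len 13), cursors c1@4 c3@8 c2@11, authorship ..11..33.22..
After op 7 (move_right): buffer="kwzxqqzxszxcy" (len 13), cursors c1@5 c3@9 c2@12, authorship ..11..33.22..
After op 8 (insert('d')): buffer="kwzxqdqzxsdzxcdy" (len 16), cursors c1@6 c3@11 c2@15, authorship ..11.1.33.322.2.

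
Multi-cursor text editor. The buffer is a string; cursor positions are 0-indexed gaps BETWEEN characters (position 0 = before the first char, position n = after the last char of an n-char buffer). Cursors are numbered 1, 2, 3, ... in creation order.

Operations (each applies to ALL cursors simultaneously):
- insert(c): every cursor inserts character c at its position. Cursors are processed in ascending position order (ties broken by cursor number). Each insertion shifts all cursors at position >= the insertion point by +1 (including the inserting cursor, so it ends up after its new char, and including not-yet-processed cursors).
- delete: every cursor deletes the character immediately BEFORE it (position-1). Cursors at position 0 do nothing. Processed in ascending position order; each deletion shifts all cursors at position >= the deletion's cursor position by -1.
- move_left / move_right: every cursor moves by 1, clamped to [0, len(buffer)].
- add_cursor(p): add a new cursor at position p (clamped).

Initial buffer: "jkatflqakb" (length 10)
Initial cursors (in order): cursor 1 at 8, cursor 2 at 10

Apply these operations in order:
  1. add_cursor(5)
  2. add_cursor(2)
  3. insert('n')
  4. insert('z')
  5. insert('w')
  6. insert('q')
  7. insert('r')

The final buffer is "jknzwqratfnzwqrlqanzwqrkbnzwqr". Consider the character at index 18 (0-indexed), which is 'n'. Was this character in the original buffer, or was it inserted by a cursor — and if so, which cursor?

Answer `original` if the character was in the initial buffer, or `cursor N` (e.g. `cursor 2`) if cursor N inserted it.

After op 1 (add_cursor(5)): buffer="jkatflqakb" (len 10), cursors c3@5 c1@8 c2@10, authorship ..........
After op 2 (add_cursor(2)): buffer="jkatflqakb" (len 10), cursors c4@2 c3@5 c1@8 c2@10, authorship ..........
After op 3 (insert('n')): buffer="jknatfnlqankbn" (len 14), cursors c4@3 c3@7 c1@11 c2@14, authorship ..4...3...1..2
After op 4 (insert('z')): buffer="jknzatfnzlqanzkbnz" (len 18), cursors c4@4 c3@9 c1@14 c2@18, authorship ..44...33...11..22
After op 5 (insert('w')): buffer="jknzwatfnzwlqanzwkbnzw" (len 22), cursors c4@5 c3@11 c1@17 c2@22, authorship ..444...333...111..222
After op 6 (insert('q')): buffer="jknzwqatfnzwqlqanzwqkbnzwq" (len 26), cursors c4@6 c3@13 c1@20 c2@26, authorship ..4444...3333...1111..2222
After op 7 (insert('r')): buffer="jknzwqratfnzwqrlqanzwqrkbnzwqr" (len 30), cursors c4@7 c3@15 c1@23 c2@30, authorship ..44444...33333...11111..22222
Authorship (.=original, N=cursor N): . . 4 4 4 4 4 . . . 3 3 3 3 3 . . . 1 1 1 1 1 . . 2 2 2 2 2
Index 18: author = 1

Answer: cursor 1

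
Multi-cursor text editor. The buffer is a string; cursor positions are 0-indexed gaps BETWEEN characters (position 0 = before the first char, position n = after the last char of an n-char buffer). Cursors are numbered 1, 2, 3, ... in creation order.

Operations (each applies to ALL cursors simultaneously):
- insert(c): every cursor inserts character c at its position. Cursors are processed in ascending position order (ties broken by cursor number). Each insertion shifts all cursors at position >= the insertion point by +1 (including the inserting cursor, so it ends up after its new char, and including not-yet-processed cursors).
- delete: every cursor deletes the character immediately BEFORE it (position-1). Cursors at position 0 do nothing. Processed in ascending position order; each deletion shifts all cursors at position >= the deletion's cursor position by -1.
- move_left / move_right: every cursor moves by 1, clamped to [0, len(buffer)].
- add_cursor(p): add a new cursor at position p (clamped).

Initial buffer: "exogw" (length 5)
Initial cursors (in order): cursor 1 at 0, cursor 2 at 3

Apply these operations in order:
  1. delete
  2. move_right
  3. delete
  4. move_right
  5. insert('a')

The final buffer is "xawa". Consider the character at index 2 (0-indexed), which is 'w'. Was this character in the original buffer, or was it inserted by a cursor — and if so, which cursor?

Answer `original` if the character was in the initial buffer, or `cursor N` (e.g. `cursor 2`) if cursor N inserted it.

After op 1 (delete): buffer="exgw" (len 4), cursors c1@0 c2@2, authorship ....
After op 2 (move_right): buffer="exgw" (len 4), cursors c1@1 c2@3, authorship ....
After op 3 (delete): buffer="xw" (len 2), cursors c1@0 c2@1, authorship ..
After op 4 (move_right): buffer="xw" (len 2), cursors c1@1 c2@2, authorship ..
After op 5 (insert('a')): buffer="xawa" (len 4), cursors c1@2 c2@4, authorship .1.2
Authorship (.=original, N=cursor N): . 1 . 2
Index 2: author = original

Answer: original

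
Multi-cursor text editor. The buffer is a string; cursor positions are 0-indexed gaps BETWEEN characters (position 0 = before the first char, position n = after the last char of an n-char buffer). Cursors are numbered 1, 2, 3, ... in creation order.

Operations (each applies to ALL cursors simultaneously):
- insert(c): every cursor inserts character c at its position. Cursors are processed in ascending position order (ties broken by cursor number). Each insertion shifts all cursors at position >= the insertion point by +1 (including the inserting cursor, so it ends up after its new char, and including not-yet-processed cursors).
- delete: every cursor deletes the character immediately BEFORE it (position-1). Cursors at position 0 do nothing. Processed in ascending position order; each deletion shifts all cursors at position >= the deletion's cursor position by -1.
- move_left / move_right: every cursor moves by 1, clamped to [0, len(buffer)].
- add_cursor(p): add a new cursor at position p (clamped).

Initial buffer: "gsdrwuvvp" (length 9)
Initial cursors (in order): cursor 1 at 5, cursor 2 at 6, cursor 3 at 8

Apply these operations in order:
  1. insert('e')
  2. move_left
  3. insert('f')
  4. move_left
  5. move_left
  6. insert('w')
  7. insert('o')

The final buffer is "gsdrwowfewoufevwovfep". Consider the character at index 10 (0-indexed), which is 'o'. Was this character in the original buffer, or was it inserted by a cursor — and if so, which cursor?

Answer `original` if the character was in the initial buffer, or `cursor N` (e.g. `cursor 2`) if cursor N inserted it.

After op 1 (insert('e')): buffer="gsdrweuevvep" (len 12), cursors c1@6 c2@8 c3@11, authorship .....1.2..3.
After op 2 (move_left): buffer="gsdrweuevvep" (len 12), cursors c1@5 c2@7 c3@10, authorship .....1.2..3.
After op 3 (insert('f')): buffer="gsdrwfeufevvfep" (len 15), cursors c1@6 c2@9 c3@13, authorship .....11.22..33.
After op 4 (move_left): buffer="gsdrwfeufevvfep" (len 15), cursors c1@5 c2@8 c3@12, authorship .....11.22..33.
After op 5 (move_left): buffer="gsdrwfeufevvfep" (len 15), cursors c1@4 c2@7 c3@11, authorship .....11.22..33.
After op 6 (insert('w')): buffer="gsdrwwfewufevwvfep" (len 18), cursors c1@5 c2@9 c3@14, authorship ....1.112.22.3.33.
After op 7 (insert('o')): buffer="gsdrwowfewoufevwovfep" (len 21), cursors c1@6 c2@11 c3@17, authorship ....11.1122.22.33.33.
Authorship (.=original, N=cursor N): . . . . 1 1 . 1 1 2 2 . 2 2 . 3 3 . 3 3 .
Index 10: author = 2

Answer: cursor 2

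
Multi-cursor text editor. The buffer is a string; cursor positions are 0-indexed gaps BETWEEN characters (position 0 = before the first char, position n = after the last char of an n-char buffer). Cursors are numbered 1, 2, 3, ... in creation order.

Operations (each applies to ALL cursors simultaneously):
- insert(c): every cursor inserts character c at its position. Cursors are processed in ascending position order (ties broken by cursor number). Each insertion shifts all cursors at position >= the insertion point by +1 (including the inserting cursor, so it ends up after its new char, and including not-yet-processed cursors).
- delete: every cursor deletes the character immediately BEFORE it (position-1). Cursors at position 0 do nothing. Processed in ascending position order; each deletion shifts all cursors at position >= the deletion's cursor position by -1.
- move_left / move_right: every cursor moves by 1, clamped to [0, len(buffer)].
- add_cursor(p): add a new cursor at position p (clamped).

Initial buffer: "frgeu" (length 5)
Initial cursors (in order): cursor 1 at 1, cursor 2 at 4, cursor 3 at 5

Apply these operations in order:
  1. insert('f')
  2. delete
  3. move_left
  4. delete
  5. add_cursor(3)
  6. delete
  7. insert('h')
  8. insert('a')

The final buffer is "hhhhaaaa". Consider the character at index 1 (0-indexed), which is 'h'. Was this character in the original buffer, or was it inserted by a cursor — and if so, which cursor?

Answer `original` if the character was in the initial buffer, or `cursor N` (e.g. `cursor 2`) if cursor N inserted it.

After op 1 (insert('f')): buffer="ffrgefuf" (len 8), cursors c1@2 c2@6 c3@8, authorship .1...2.3
After op 2 (delete): buffer="frgeu" (len 5), cursors c1@1 c2@4 c3@5, authorship .....
After op 3 (move_left): buffer="frgeu" (len 5), cursors c1@0 c2@3 c3@4, authorship .....
After op 4 (delete): buffer="fru" (len 3), cursors c1@0 c2@2 c3@2, authorship ...
After op 5 (add_cursor(3)): buffer="fru" (len 3), cursors c1@0 c2@2 c3@2 c4@3, authorship ...
After op 6 (delete): buffer="" (len 0), cursors c1@0 c2@0 c3@0 c4@0, authorship 
After op 7 (insert('h')): buffer="hhhh" (len 4), cursors c1@4 c2@4 c3@4 c4@4, authorship 1234
After op 8 (insert('a')): buffer="hhhhaaaa" (len 8), cursors c1@8 c2@8 c3@8 c4@8, authorship 12341234
Authorship (.=original, N=cursor N): 1 2 3 4 1 2 3 4
Index 1: author = 2

Answer: cursor 2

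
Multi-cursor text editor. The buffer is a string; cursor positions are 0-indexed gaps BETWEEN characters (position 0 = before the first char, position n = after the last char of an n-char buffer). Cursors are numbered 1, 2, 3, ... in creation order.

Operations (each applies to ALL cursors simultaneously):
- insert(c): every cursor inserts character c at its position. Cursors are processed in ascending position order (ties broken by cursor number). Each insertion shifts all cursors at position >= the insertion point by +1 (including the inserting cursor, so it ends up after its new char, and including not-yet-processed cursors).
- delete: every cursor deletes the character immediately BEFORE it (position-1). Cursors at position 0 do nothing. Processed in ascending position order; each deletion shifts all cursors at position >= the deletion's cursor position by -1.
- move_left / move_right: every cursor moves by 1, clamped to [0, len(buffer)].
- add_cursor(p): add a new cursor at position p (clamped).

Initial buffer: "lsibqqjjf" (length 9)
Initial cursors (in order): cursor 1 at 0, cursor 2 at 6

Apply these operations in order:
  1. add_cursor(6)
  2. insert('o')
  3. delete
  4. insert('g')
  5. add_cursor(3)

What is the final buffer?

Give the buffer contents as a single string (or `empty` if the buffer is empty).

After op 1 (add_cursor(6)): buffer="lsibqqjjf" (len 9), cursors c1@0 c2@6 c3@6, authorship .........
After op 2 (insert('o')): buffer="olsibqqoojjf" (len 12), cursors c1@1 c2@9 c3@9, authorship 1......23...
After op 3 (delete): buffer="lsibqqjjf" (len 9), cursors c1@0 c2@6 c3@6, authorship .........
After op 4 (insert('g')): buffer="glsibqqggjjf" (len 12), cursors c1@1 c2@9 c3@9, authorship 1......23...
After op 5 (add_cursor(3)): buffer="glsibqqggjjf" (len 12), cursors c1@1 c4@3 c2@9 c3@9, authorship 1......23...

Answer: glsibqqggjjf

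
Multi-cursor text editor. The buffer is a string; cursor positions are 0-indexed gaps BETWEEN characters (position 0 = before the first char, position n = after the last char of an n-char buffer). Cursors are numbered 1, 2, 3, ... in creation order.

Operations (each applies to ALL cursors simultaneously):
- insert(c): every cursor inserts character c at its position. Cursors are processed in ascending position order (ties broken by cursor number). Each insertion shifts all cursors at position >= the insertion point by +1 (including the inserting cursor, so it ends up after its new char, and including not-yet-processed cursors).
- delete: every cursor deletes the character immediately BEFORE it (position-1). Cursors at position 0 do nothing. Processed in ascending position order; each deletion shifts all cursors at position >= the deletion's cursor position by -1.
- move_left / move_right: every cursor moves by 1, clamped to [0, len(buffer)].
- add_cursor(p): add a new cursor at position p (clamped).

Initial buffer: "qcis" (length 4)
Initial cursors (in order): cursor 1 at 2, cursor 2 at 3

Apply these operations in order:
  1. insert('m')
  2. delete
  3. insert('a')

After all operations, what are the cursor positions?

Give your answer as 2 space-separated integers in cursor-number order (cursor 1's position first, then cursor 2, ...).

Answer: 3 5

Derivation:
After op 1 (insert('m')): buffer="qcmims" (len 6), cursors c1@3 c2@5, authorship ..1.2.
After op 2 (delete): buffer="qcis" (len 4), cursors c1@2 c2@3, authorship ....
After op 3 (insert('a')): buffer="qcaias" (len 6), cursors c1@3 c2@5, authorship ..1.2.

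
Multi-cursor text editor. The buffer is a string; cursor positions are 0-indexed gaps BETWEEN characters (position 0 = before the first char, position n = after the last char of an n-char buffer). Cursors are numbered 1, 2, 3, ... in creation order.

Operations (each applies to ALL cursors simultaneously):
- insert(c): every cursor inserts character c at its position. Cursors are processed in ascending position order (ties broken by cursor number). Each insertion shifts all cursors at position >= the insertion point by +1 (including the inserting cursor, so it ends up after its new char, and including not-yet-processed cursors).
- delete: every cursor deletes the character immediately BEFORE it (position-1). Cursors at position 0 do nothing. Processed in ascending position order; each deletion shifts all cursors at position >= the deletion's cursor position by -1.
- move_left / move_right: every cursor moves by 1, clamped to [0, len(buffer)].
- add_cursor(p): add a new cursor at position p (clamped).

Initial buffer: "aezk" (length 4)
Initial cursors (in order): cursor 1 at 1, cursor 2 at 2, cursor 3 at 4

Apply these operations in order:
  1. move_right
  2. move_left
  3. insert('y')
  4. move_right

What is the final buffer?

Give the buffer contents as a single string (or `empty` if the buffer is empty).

Answer: ayeyzyk

Derivation:
After op 1 (move_right): buffer="aezk" (len 4), cursors c1@2 c2@3 c3@4, authorship ....
After op 2 (move_left): buffer="aezk" (len 4), cursors c1@1 c2@2 c3@3, authorship ....
After op 3 (insert('y')): buffer="ayeyzyk" (len 7), cursors c1@2 c2@4 c3@6, authorship .1.2.3.
After op 4 (move_right): buffer="ayeyzyk" (len 7), cursors c1@3 c2@5 c3@7, authorship .1.2.3.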